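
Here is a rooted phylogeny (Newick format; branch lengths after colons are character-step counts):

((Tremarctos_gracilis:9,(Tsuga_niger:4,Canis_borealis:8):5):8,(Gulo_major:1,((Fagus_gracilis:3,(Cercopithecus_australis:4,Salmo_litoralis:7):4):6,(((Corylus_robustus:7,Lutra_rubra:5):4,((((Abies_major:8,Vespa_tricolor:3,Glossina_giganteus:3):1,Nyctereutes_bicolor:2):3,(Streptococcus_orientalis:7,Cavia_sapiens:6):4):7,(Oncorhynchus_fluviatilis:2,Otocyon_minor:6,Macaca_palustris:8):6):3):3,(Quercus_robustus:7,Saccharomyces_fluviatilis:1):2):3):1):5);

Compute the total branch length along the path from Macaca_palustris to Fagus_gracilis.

32

The path runs Macaca_palustris → … → MRCA → … → Fagus_gracilis; the MRCA is the node subtending ((Fagus_gracilis,(Cercopithecus_australis,Salmo_litoralis)),(((Corylus_robustus,Lutra_rubra),((((Abies_major,Vespa_tricolor,Glossina_giganteus),Nyctereutes_bicolor),(Streptococcus_orientalis,Cavia_sapiens)),(Oncorhynchus_fluviatilis,Otocyon_minor,Macaca_palustris))),(Quercus_robustus,Saccharomyces_fluviatilis))).
Branch lengths along that path: 8 + 6 + 3 + 3 + 3 + 6 + 3 = 32.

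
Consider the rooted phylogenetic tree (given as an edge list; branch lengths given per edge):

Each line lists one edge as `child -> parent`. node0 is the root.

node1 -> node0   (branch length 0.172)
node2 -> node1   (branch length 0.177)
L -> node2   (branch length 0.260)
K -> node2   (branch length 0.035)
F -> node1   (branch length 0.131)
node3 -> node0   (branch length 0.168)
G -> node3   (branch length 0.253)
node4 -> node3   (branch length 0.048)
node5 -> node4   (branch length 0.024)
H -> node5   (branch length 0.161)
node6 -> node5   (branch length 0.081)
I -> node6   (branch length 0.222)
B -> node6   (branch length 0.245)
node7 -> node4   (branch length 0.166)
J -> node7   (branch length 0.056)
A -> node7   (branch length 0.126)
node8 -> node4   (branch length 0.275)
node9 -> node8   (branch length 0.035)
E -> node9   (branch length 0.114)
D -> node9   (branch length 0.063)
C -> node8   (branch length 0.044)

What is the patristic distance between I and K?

0.927

The path runs I → … → MRCA → … → K; the MRCA is the root of the tree.
Branch lengths along that path: 0.222 + 0.081 + 0.024 + 0.048 + 0.168 + 0.172 + 0.177 + 0.035 = 0.927.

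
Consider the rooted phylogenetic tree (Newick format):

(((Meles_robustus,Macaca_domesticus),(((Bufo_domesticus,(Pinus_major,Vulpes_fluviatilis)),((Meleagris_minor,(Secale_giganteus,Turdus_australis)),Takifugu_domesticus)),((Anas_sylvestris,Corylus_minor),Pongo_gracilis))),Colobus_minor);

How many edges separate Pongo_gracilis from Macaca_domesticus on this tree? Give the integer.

5

The MRCA of Pongo_gracilis and Macaca_domesticus is the node subtending ((Meles_robustus,Macaca_domesticus),(((Bufo_domesticus,(Pinus_major,Vulpes_fluviatilis)),((Meleagris_minor,(Secale_giganteus,Turdus_australis)),Takifugu_domesticus)),((Anas_sylvestris,Corylus_minor),Pongo_gracilis))).
From Pongo_gracilis up to that node: 3 branches. From Macaca_domesticus up to the same node: 2 branches. Total: 3 + 2 = 5.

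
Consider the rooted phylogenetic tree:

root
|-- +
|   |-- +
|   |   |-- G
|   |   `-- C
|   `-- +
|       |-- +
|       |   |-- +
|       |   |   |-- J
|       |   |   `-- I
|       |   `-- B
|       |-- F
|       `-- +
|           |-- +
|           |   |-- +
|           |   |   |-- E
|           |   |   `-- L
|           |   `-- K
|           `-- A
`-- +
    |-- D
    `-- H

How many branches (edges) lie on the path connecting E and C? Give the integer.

The MRCA of E and C is the node subtending ((G,C),(((J,I),B),F,(((E,L),K),A))).
From E up to that node: 5 branches. From C up to the same node: 2 branches. Total: 5 + 2 = 7.

7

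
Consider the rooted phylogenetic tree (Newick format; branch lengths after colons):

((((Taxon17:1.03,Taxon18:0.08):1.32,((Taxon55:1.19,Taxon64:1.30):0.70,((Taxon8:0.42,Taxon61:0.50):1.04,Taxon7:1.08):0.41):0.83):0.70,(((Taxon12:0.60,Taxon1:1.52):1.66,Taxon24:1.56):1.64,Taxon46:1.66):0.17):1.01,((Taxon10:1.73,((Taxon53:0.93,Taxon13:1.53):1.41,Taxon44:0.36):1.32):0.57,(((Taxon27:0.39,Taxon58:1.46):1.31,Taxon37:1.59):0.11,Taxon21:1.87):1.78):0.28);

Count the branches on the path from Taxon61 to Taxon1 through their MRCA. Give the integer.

The MRCA of Taxon61 and Taxon1 is the node subtending (((Taxon17,Taxon18),((Taxon55,Taxon64),((Taxon8,Taxon61),Taxon7))),(((Taxon12,Taxon1),Taxon24),Taxon46)).
From Taxon61 up to that node: 5 branches. From Taxon1 up to the same node: 4 branches. Total: 5 + 4 = 9.

9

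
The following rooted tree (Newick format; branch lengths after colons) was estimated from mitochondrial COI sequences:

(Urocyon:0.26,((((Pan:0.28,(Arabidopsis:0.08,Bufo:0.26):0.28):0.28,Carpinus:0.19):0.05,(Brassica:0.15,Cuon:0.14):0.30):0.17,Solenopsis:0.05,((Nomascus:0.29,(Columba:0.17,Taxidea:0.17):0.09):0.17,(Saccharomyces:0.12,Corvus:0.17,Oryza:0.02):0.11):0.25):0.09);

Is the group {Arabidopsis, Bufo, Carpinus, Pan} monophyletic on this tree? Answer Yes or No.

Yes

The most recent common ancestor of these taxa subtends ((Pan,(Arabidopsis,Bufo)),Carpinus).
That clade has exactly 4 tips — every listed taxon and nothing else — so the group is monophyletic.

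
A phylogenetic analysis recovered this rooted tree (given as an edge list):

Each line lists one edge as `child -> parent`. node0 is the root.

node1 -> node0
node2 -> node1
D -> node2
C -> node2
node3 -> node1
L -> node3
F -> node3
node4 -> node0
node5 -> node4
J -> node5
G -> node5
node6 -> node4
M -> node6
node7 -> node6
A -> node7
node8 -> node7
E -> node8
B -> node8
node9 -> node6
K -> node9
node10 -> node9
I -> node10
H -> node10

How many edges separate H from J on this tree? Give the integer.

The MRCA of H and J is the node subtending ((J,G),(M,(A,(E,B)),(K,(I,H)))).
From H up to that node: 4 branches. From J up to the same node: 2 branches. Total: 4 + 2 = 6.

6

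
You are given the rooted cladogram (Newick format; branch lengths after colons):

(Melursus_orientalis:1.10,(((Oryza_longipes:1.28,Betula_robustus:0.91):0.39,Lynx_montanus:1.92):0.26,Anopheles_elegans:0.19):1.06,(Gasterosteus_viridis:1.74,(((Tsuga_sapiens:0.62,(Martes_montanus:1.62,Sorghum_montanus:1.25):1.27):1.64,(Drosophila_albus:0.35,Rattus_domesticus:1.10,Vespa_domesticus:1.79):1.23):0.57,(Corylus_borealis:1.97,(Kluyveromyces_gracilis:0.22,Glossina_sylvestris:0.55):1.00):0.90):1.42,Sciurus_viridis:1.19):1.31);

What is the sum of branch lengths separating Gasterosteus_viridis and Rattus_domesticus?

6.06

The path runs Gasterosteus_viridis → … → MRCA → … → Rattus_domesticus; the MRCA is the node subtending (Gasterosteus_viridis,(((Tsuga_sapiens,(Martes_montanus,Sorghum_montanus)),(Drosophila_albus,Rattus_domesticus,Vespa_domesticus)),(Corylus_borealis,(Kluyveromyces_gracilis,Glossina_sylvestris))),Sciurus_viridis).
Branch lengths along that path: 1.74 + 1.42 + 0.57 + 1.23 + 1.10 = 6.06.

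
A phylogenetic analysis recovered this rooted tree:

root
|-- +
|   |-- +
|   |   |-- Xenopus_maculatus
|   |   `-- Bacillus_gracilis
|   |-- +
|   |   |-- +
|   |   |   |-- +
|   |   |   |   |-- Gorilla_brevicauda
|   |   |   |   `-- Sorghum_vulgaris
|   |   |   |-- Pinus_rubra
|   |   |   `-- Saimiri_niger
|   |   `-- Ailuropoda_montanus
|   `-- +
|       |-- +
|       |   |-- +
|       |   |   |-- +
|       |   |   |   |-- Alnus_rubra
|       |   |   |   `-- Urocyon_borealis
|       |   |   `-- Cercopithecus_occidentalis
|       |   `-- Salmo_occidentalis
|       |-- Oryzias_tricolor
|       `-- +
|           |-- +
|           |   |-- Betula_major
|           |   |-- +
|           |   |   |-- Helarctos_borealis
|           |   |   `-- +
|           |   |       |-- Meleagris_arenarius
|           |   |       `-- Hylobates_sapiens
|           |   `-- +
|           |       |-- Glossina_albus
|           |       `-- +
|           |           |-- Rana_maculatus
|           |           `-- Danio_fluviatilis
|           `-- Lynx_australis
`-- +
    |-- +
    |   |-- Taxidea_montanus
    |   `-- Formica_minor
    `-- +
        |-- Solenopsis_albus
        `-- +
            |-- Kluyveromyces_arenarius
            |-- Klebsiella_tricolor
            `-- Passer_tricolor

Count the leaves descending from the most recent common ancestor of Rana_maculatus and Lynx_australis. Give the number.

The MRCA of Rana_maculatus and Lynx_australis is the node subtending ((Betula_major,(Helarctos_borealis,(Meleagris_arenarius,Hylobates_sapiens)),(Glossina_albus,(Rana_maculatus,Danio_fluviatilis))),Lynx_australis).
That clade contains 8 terminal taxa: Betula_major, Danio_fluviatilis, Glossina_albus, Helarctos_borealis, Hylobates_sapiens, Lynx_australis, Meleagris_arenarius, Rana_maculatus.

8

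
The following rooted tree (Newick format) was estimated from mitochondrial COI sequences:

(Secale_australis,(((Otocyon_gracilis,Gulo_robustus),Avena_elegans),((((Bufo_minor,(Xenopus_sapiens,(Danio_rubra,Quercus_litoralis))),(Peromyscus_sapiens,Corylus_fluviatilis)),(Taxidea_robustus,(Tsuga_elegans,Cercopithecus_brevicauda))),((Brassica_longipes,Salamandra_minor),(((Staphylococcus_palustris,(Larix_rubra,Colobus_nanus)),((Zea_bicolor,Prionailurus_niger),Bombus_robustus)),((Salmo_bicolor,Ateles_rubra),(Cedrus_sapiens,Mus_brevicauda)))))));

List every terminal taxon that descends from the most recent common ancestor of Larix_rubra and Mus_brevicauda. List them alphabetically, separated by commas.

Ateles_rubra, Bombus_robustus, Cedrus_sapiens, Colobus_nanus, Larix_rubra, Mus_brevicauda, Prionailurus_niger, Salmo_bicolor, Staphylococcus_palustris, Zea_bicolor

Tracing Larix_rubra: it sits inside (Larix_rubra,Colobus_nanus).
Tracing Mus_brevicauda: it sits inside (Cedrus_sapiens,Mus_brevicauda).
The smallest clade enclosing both is (((Staphylococcus_palustris,(Larix_rubra,Colobus_nanus)),((Zea_bicolor,Prionailurus_niger),Bombus_robustus)),((Salmo_bicolor,Ateles_rubra),(Cedrus_sapiens,Mus_brevicauda))); the answer is its 10 terminal taxa in alphabetical order.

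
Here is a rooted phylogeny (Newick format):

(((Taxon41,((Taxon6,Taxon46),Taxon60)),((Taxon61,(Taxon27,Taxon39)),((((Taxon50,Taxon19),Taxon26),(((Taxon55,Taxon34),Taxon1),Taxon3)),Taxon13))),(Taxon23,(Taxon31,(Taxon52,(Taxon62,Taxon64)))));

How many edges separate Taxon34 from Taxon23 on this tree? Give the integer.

10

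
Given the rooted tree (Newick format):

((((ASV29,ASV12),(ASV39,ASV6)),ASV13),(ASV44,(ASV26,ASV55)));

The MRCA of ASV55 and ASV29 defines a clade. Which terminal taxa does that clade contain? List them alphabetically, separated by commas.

ASV12, ASV13, ASV26, ASV29, ASV39, ASV44, ASV55, ASV6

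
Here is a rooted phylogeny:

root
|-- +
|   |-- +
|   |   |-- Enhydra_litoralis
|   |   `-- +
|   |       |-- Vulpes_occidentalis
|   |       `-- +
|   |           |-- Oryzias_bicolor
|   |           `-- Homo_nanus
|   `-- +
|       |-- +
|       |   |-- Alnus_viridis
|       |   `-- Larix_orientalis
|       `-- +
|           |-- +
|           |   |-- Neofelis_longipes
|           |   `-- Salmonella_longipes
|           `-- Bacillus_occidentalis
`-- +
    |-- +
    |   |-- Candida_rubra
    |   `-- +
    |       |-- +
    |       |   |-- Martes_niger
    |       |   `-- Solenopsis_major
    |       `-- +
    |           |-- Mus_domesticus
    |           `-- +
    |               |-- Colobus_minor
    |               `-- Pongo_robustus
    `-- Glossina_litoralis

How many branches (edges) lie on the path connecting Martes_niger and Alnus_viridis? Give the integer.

9

The MRCA of Martes_niger and Alnus_viridis is the root of the tree.
From Martes_niger up to that node: 5 branches. From Alnus_viridis up to the same node: 4 branches. Total: 5 + 4 = 9.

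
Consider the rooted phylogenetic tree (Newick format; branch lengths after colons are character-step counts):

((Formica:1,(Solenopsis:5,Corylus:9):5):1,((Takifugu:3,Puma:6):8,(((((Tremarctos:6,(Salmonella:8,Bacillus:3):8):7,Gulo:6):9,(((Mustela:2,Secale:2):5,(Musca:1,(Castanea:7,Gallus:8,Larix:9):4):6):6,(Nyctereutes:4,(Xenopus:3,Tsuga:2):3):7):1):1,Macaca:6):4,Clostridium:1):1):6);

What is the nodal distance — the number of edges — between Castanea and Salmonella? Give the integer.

9

The MRCA of Castanea and Salmonella is the node subtending (((Tremarctos,(Salmonella,Bacillus)),Gulo),(((Mustela,Secale),(Musca,(Castanea,Gallus,Larix))),(Nyctereutes,(Xenopus,Tsuga)))).
From Castanea up to that node: 5 branches. From Salmonella up to the same node: 4 branches. Total: 5 + 4 = 9.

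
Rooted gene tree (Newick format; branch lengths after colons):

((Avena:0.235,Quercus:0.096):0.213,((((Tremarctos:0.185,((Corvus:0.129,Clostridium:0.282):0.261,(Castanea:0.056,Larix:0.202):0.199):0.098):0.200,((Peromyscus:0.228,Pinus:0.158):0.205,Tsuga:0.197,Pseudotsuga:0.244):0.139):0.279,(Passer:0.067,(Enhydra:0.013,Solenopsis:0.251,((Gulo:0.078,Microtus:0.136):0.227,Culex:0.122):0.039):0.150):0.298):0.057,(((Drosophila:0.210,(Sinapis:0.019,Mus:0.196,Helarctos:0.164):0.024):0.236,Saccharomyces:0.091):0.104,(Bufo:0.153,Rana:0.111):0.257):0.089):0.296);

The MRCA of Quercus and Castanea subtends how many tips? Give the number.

24

The MRCA of Quercus and Castanea is the root, so the clade is the entire tree.
That clade contains 24 terminal taxa: Avena, Bufo, Castanea, Clostridium, Corvus, Culex, Drosophila, Enhydra, Gulo, Helarctos, Larix, Microtus, Mus, Passer, Peromyscus, Pinus, Pseudotsuga, Quercus, Rana, Saccharomyces, Sinapis, Solenopsis, Tremarctos, Tsuga.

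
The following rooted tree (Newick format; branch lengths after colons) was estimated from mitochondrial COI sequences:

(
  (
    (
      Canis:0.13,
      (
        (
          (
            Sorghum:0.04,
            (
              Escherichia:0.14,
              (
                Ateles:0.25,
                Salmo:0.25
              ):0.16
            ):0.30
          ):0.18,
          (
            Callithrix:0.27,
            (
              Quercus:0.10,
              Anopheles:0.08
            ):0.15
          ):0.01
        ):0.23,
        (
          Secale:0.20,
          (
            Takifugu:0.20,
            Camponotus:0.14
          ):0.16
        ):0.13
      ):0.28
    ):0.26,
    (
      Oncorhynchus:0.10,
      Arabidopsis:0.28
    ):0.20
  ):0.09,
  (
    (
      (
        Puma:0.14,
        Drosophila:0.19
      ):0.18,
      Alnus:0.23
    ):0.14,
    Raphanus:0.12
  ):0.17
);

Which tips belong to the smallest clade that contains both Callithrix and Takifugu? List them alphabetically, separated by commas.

Anopheles, Ateles, Callithrix, Camponotus, Escherichia, Quercus, Salmo, Secale, Sorghum, Takifugu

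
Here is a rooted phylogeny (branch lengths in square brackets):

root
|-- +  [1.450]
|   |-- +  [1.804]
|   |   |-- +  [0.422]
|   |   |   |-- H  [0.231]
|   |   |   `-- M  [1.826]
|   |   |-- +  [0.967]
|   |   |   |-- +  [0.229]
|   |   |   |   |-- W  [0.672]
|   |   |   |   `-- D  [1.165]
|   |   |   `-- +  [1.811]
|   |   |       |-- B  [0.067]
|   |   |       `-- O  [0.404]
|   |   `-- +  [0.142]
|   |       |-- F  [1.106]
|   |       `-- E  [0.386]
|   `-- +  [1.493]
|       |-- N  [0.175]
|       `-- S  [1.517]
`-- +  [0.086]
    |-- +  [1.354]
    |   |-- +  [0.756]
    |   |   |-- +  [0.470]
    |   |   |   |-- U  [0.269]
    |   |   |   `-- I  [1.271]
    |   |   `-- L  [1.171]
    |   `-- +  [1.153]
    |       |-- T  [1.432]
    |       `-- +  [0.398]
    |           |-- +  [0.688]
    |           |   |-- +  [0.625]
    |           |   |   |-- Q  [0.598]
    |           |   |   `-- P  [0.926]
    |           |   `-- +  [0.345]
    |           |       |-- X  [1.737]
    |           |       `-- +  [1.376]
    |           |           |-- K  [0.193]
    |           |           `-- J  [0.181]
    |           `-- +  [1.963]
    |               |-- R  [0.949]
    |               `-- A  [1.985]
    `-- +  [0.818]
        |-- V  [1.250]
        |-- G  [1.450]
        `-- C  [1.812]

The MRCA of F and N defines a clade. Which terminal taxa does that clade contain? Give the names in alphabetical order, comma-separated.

B, D, E, F, H, M, N, O, S, W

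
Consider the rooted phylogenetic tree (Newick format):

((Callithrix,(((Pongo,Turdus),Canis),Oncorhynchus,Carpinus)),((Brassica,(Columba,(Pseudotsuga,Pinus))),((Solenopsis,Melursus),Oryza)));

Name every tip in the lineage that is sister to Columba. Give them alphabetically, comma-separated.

Columba attaches to the tree at the node subtending (Columba,(Pseudotsuga,Pinus)).
The other lineage descending from that same node — the sister group — is (Pseudotsuga,Pinus); its 2 tips in alphabetical order are the answer.

Pinus, Pseudotsuga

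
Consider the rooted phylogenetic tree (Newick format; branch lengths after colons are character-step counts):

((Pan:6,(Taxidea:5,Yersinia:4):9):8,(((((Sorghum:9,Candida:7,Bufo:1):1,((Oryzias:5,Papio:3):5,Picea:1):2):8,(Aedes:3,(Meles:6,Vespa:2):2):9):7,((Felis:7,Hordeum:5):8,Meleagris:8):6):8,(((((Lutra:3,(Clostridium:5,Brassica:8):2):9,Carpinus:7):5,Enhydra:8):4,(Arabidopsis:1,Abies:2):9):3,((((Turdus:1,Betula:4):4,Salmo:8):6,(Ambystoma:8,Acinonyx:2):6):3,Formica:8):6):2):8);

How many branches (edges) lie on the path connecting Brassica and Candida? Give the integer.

The MRCA of Brassica and Candida is the node subtending (((((Sorghum,Candida,Bufo),((Oryzias,Papio),Picea)),(Aedes,(Meles,Vespa))),((Felis,Hordeum),Meleagris)),(((((Lutra,(Clostridium,Brassica)),Carpinus),Enhydra),(Arabidopsis,Abies)),((((Turdus,Betula),Salmo),(Ambystoma,Acinonyx)),Formica))).
From Brassica up to that node: 7 branches. From Candida up to the same node: 5 branches. Total: 7 + 5 = 12.

12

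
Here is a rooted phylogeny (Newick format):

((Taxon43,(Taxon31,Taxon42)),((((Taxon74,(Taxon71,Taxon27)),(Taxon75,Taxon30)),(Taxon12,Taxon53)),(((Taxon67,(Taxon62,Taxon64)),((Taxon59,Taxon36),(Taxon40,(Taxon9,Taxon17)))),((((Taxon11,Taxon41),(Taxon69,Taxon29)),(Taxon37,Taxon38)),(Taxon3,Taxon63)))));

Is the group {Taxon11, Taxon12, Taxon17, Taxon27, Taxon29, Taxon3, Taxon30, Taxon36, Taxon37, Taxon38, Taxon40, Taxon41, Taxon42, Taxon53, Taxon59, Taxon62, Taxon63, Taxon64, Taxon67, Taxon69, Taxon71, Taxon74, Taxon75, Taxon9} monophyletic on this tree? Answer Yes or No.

The MRCA of the listed taxa is the root, so the smallest clade containing them is the whole tree.
That clade also contains Taxon31, Taxon43, which are not in the proposed group, so the group is not monophyletic.

No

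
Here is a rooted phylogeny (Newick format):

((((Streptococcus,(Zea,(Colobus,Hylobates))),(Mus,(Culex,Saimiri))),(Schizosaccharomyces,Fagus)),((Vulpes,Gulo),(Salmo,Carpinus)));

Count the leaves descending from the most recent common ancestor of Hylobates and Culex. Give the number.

7

The MRCA of Hylobates and Culex is the node subtending ((Streptococcus,(Zea,(Colobus,Hylobates))),(Mus,(Culex,Saimiri))).
That clade contains 7 terminal taxa: Colobus, Culex, Hylobates, Mus, Saimiri, Streptococcus, Zea.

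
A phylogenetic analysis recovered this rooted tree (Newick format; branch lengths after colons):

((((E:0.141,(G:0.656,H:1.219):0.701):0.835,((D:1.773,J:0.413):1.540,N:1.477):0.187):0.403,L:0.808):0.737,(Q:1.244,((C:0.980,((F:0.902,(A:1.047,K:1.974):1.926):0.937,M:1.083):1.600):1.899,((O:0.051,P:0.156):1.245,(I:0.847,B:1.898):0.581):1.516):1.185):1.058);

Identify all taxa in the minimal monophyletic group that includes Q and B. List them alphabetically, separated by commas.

Tracing Q: it sits inside (Q,((C,((F,(A,K)),M)),((O,P),(I,B)))).
Tracing B: it sits inside (I,B).
The smallest clade enclosing both is (Q,((C,((F,(A,K)),M)),((O,P),(I,B)))); the answer is its 10 terminal taxa in alphabetical order.

A, B, C, F, I, K, M, O, P, Q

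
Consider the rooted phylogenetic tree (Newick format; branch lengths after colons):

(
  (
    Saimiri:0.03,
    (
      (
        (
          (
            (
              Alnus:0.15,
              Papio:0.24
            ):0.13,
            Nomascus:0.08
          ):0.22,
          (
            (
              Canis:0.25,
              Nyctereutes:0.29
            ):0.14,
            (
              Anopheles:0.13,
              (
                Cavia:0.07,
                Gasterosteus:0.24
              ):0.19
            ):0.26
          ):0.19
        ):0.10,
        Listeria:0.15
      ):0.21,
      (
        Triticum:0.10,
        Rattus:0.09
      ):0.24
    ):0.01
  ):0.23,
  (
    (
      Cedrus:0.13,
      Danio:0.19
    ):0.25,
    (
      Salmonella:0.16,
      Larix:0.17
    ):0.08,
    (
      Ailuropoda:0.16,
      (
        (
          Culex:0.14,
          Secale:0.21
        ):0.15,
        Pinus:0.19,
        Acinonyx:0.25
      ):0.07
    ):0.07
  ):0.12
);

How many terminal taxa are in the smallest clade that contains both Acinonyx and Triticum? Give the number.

The MRCA of Acinonyx and Triticum is the root, so the clade is the entire tree.
That clade contains 21 terminal taxa: Acinonyx, Ailuropoda, Alnus, Anopheles, Canis, Cavia, Cedrus, Culex, Danio, Gasterosteus, Larix, Listeria, Nomascus, Nyctereutes, Papio, Pinus, Rattus, Saimiri, Salmonella, Secale, Triticum.

21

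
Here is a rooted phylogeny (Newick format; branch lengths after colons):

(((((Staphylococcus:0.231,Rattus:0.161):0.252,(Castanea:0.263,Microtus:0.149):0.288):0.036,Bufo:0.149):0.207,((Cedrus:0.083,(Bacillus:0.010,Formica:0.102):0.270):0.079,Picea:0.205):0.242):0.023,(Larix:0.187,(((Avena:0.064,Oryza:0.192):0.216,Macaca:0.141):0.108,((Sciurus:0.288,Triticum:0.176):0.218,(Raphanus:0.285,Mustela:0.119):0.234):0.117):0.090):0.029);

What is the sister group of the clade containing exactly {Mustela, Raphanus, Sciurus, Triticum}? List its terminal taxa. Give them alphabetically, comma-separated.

Avena, Macaca, Oryza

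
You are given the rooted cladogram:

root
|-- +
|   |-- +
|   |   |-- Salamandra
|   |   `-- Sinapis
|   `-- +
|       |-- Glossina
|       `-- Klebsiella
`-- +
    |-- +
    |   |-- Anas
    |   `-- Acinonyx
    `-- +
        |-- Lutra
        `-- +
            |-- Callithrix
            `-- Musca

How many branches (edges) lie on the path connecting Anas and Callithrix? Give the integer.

The MRCA of Anas and Callithrix is the node subtending ((Anas,Acinonyx),(Lutra,(Callithrix,Musca))).
From Anas up to that node: 2 branches. From Callithrix up to the same node: 3 branches. Total: 2 + 3 = 5.

5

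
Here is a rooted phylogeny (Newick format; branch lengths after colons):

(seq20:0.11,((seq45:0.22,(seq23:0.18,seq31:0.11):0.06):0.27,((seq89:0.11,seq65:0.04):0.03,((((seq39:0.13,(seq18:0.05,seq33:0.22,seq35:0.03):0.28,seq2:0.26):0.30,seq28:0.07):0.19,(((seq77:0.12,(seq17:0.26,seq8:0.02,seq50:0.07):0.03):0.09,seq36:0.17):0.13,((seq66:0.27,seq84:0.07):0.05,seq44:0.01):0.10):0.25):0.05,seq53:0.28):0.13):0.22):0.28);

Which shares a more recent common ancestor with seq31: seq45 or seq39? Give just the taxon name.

seq45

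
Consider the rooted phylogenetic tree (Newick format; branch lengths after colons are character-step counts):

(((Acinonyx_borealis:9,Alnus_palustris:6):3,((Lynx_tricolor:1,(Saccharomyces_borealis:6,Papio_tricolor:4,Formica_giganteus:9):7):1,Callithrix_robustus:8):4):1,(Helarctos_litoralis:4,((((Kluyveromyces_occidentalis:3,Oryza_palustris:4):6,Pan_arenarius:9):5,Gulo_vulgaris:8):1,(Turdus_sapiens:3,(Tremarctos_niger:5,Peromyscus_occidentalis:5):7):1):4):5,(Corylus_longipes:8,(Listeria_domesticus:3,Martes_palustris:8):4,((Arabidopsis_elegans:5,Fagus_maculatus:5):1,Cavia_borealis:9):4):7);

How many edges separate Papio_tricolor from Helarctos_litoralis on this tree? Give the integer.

The MRCA of Papio_tricolor and Helarctos_litoralis is the root of the tree.
From Papio_tricolor up to that node: 5 branches. From Helarctos_litoralis up to the same node: 2 branches. Total: 5 + 2 = 7.

7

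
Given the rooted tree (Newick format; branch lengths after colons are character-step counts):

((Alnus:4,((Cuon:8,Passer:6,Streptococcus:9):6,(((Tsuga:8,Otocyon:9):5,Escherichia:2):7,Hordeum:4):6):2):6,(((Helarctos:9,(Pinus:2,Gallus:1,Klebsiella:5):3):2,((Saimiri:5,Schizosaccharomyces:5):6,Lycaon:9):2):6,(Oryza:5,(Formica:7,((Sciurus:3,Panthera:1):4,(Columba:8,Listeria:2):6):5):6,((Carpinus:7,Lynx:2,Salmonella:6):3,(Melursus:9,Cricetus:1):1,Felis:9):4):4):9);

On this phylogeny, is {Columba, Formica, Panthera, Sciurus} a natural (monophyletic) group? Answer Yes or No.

The MRCA of the listed taxa subtends (Formica,((Sciurus,Panthera),(Columba,Listeria))).
That clade also contains Listeria, which is not in the proposed group, so the group is not monophyletic.

No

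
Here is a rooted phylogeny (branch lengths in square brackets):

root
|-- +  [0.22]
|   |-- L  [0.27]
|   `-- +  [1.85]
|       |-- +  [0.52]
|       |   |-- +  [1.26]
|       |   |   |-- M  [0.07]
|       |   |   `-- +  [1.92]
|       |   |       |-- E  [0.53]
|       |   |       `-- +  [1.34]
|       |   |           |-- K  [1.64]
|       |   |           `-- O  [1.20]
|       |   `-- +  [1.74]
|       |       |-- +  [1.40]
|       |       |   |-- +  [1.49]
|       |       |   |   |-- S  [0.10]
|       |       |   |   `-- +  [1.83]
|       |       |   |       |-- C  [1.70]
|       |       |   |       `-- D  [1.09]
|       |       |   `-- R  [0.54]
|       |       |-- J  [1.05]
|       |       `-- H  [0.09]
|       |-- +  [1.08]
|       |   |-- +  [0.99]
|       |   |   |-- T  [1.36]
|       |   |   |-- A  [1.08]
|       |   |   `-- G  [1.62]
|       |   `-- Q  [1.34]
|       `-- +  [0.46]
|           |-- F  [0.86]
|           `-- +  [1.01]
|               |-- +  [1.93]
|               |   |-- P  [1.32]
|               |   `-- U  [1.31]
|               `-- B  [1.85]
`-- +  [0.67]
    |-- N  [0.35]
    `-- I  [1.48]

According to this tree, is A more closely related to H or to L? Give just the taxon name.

The MRCA of A and H subtends (((M,(E,(K,O))),(((S,(C,D)),R),J,H)),((T,A,G),Q),(F,((P,U),B))) (18 taxa).
The MRCA of A and L subtends (L,(((M,(E,(K,O))),(((S,(C,D)),R),J,H)),((T,A,G),Q),(F,((P,U),B)))) (19 taxa).
The first is nested inside the second, so A shares a more recent common ancestor with H.

H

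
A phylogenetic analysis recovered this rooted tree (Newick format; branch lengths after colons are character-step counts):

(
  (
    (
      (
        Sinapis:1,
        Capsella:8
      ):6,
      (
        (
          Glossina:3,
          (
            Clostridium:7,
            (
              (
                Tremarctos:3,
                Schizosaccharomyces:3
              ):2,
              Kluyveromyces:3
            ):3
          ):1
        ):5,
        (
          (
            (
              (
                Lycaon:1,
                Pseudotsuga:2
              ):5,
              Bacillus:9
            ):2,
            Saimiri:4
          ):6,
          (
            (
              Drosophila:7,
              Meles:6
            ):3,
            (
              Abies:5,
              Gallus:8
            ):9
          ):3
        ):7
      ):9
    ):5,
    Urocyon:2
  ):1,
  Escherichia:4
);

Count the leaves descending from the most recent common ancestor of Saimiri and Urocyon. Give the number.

The MRCA of Saimiri and Urocyon is the node subtending (((Sinapis,Capsella),((Glossina,(Clostridium,((Tremarctos,Schizosaccharomyces),Kluyveromyces))),((((Lycaon,Pseudotsuga),Bacillus),Saimiri),((Drosophila,Meles),(Abies,Gallus))))),Urocyon).
That clade contains 16 terminal taxa: Abies, Bacillus, Capsella, Clostridium, Drosophila, Gallus, Glossina, Kluyveromyces, Lycaon, Meles, Pseudotsuga, Saimiri, Schizosaccharomyces, Sinapis, Tremarctos, Urocyon.

16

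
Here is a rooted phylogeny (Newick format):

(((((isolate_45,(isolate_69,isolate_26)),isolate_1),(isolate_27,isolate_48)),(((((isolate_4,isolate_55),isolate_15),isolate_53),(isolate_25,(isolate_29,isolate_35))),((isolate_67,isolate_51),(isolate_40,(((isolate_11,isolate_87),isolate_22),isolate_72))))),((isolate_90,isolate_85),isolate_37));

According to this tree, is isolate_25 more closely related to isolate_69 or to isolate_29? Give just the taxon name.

The MRCA of isolate_25 and isolate_29 subtends (isolate_25,(isolate_29,isolate_35)) (3 taxa).
The MRCA of isolate_25 and isolate_69 subtends ((((isolate_45,(isolate_69,isolate_26)),isolate_1),(isolate_27,isolate_48)),(((((isolate_4,isolate_55),isolate_15),isolate_53),(isolate_25,(isolate_29,isolate_35))),((isolate_67,isolate_51),(isolate_40,(((isolate_11,isolate_87),isolate_22),isolate_72))))) (20 taxa).
The first is nested inside the second, so isolate_25 shares a more recent common ancestor with isolate_29.

isolate_29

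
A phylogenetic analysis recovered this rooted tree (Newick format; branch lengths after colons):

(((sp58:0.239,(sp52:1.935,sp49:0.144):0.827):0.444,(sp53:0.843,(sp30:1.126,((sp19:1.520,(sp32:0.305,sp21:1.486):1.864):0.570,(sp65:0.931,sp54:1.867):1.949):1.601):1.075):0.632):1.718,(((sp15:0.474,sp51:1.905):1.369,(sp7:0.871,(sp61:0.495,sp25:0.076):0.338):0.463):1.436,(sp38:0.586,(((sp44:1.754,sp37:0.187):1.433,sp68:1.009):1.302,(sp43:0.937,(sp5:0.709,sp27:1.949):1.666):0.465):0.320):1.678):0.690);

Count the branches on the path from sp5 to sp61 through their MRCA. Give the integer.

9

The MRCA of sp5 and sp61 is the node subtending (((sp15,sp51),(sp7,(sp61,sp25))),(sp38,(((sp44,sp37),sp68),(sp43,(sp5,sp27))))).
From sp5 up to that node: 5 branches. From sp61 up to the same node: 4 branches. Total: 5 + 4 = 9.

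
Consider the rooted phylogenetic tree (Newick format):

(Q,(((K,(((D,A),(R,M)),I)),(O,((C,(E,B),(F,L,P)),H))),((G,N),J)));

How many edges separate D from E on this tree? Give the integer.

10

The MRCA of D and E is the node subtending ((K,(((D,A),(R,M)),I)),(O,((C,(E,B),(F,L,P)),H))).
From D up to that node: 5 branches. From E up to the same node: 5 branches. Total: 5 + 5 = 10.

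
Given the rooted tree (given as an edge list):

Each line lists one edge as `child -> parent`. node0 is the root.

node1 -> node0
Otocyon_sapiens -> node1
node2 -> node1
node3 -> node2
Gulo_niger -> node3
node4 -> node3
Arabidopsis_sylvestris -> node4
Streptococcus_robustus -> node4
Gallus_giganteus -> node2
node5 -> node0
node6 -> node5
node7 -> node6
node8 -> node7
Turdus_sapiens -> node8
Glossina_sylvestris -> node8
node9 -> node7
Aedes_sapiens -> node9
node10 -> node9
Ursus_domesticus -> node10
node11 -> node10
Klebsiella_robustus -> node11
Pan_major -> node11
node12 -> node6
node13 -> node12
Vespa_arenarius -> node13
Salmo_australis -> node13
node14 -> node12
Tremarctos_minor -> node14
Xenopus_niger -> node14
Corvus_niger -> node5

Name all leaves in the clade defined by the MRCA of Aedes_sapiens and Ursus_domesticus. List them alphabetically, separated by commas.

Aedes_sapiens, Klebsiella_robustus, Pan_major, Ursus_domesticus

Tracing Aedes_sapiens: it sits inside (Aedes_sapiens,(Ursus_domesticus,(Klebsiella_robustus,Pan_major))).
Tracing Ursus_domesticus: it sits inside (Ursus_domesticus,(Klebsiella_robustus,Pan_major)).
The smallest clade enclosing both is (Aedes_sapiens,(Ursus_domesticus,(Klebsiella_robustus,Pan_major))); the answer is its 4 terminal taxa in alphabetical order.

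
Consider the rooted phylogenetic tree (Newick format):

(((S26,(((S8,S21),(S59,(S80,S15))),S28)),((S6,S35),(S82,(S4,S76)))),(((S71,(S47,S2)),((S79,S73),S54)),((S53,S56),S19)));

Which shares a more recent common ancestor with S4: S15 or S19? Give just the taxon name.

The MRCA of S4 and S15 subtends ((S26,(((S8,S21),(S59,(S80,S15))),S28)),((S6,S35),(S82,(S4,S76)))) (12 taxa).
The MRCA of S4 and S19 is the root, subtending the entire tree (21 taxa).
The first is nested inside the second, so S4 shares a more recent common ancestor with S15.

S15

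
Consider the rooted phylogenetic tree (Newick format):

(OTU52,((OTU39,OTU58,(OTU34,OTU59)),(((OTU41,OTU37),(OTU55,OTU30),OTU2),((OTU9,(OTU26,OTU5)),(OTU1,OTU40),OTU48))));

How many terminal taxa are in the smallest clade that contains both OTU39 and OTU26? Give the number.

The MRCA of OTU39 and OTU26 is the node subtending ((OTU39,OTU58,(OTU34,OTU59)),(((OTU41,OTU37),(OTU55,OTU30),OTU2),((OTU9,(OTU26,OTU5)),(OTU1,OTU40),OTU48))).
That clade contains 15 terminal taxa: OTU1, OTU2, OTU26, OTU30, OTU34, OTU37, OTU39, OTU40, OTU41, OTU48, OTU5, OTU55, OTU58, OTU59, OTU9.

15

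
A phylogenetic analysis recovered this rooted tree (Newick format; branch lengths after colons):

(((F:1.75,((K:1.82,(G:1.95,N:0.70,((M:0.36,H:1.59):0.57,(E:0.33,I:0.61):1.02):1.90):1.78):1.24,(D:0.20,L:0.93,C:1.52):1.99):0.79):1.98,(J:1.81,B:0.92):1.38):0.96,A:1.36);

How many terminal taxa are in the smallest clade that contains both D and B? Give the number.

13

The MRCA of D and B is the node subtending ((F,((K,(G,N,((M,H),(E,I)))),(D,L,C))),(J,B)).
That clade contains 13 terminal taxa: B, C, D, E, F, G, H, I, J, K, L, M, N.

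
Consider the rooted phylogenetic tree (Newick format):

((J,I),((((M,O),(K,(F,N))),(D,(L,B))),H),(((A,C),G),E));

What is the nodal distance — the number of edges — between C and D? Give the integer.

8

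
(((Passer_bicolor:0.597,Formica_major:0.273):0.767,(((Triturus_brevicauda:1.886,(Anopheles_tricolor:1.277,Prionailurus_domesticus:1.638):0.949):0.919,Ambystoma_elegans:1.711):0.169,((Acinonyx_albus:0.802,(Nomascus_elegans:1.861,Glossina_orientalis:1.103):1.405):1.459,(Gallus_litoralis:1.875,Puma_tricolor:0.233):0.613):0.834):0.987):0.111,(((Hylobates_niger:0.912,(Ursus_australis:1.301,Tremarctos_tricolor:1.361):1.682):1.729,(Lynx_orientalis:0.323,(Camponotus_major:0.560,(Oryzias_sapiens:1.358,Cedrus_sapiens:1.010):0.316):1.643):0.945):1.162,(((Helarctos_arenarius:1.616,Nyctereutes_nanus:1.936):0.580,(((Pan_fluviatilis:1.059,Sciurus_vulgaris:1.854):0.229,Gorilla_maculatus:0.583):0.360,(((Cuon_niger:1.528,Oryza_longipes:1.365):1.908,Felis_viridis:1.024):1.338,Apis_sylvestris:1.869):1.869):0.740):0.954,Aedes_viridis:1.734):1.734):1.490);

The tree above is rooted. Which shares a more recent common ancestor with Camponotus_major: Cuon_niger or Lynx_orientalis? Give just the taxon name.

Lynx_orientalis

The MRCA of Camponotus_major and Lynx_orientalis subtends (Lynx_orientalis,(Camponotus_major,(Oryzias_sapiens,Cedrus_sapiens))) (4 taxa).
The MRCA of Camponotus_major and Cuon_niger subtends (((Hylobates_niger,(Ursus_australis,Tremarctos_tricolor)),(Lynx_orientalis,(Camponotus_major,(Oryzias_sapiens,Cedrus_sapiens)))),(((Helarctos_arenarius,Nyctereutes_nanus),(((Pan_fluviatilis,Sciurus_vulgaris),Gorilla_maculatus),(((Cuon_niger,Oryza_longipes),Felis_viridis),Apis_sylvestris))),Aedes_viridis)) (17 taxa).
The first is nested inside the second, so Camponotus_major shares a more recent common ancestor with Lynx_orientalis.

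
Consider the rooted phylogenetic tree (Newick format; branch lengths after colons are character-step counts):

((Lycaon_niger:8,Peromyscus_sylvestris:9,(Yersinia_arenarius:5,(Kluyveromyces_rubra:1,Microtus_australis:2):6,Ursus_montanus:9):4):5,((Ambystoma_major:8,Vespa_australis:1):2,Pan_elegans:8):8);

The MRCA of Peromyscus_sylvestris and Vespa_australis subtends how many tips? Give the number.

The MRCA of Peromyscus_sylvestris and Vespa_australis is the root, so the clade is the entire tree.
That clade contains 9 terminal taxa: Ambystoma_major, Kluyveromyces_rubra, Lycaon_niger, Microtus_australis, Pan_elegans, Peromyscus_sylvestris, Ursus_montanus, Vespa_australis, Yersinia_arenarius.

9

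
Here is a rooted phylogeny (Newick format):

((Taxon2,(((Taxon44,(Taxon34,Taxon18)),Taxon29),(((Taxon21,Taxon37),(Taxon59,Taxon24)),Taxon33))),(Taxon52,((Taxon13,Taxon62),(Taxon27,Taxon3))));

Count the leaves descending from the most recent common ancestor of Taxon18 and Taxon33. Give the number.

The MRCA of Taxon18 and Taxon33 is the node subtending (((Taxon44,(Taxon34,Taxon18)),Taxon29),(((Taxon21,Taxon37),(Taxon59,Taxon24)),Taxon33)).
That clade contains 9 terminal taxa: Taxon18, Taxon21, Taxon24, Taxon29, Taxon33, Taxon34, Taxon37, Taxon44, Taxon59.

9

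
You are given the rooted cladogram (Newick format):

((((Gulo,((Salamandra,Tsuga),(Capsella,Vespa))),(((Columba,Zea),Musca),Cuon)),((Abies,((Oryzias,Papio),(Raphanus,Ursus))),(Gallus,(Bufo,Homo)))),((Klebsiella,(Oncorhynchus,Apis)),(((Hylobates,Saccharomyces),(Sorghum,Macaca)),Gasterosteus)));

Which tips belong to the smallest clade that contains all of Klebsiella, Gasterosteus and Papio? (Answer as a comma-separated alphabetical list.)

Tracing Klebsiella: it sits inside (Klebsiella,(Oncorhynchus,Apis)).
Tracing Gasterosteus: it sits inside (((Hylobates,Saccharomyces),(Sorghum,Macaca)),Gasterosteus).
Tracing Papio: it sits inside (Oryzias,Papio).
The smallest clade enclosing all 3 is the whole tree (their MRCA is the root), so the answer is all 25 tips in alphabetical order.

Abies, Apis, Bufo, Capsella, Columba, Cuon, Gallus, Gasterosteus, Gulo, Homo, Hylobates, Klebsiella, Macaca, Musca, Oncorhynchus, Oryzias, Papio, Raphanus, Saccharomyces, Salamandra, Sorghum, Tsuga, Ursus, Vespa, Zea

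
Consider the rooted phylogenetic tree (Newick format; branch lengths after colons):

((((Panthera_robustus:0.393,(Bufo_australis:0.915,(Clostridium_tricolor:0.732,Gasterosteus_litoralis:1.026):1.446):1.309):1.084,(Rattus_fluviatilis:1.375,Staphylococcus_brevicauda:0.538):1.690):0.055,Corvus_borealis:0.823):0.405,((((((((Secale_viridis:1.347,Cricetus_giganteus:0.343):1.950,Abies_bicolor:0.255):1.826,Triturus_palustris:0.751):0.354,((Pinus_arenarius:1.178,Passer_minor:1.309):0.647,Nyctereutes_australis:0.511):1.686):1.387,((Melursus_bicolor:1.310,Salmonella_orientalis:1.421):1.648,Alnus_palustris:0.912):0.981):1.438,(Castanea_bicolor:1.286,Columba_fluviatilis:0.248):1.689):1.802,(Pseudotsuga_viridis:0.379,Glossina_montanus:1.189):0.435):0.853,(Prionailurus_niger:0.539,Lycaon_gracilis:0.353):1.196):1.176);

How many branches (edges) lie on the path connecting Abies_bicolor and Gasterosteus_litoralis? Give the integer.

The MRCA of Abies_bicolor and Gasterosteus_litoralis is the root of the tree.
From Abies_bicolor up to that node: 8 branches. From Gasterosteus_litoralis up to the same node: 6 branches. Total: 8 + 6 = 14.

14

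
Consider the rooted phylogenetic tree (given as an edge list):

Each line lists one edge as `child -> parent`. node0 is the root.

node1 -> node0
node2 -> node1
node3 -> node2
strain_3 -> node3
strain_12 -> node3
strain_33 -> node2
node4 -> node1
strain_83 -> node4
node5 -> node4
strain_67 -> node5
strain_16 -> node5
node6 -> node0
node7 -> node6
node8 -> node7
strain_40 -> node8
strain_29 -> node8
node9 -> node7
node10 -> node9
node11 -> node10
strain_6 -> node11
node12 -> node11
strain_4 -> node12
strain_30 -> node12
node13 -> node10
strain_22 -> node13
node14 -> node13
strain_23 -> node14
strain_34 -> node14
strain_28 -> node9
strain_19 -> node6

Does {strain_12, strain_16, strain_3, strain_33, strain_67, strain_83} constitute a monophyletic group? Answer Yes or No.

The most recent common ancestor of these taxa subtends (((strain_3,strain_12),strain_33),(strain_83,(strain_67,strain_16))).
That clade has exactly 6 tips — every listed taxon and nothing else — so the group is monophyletic.

Yes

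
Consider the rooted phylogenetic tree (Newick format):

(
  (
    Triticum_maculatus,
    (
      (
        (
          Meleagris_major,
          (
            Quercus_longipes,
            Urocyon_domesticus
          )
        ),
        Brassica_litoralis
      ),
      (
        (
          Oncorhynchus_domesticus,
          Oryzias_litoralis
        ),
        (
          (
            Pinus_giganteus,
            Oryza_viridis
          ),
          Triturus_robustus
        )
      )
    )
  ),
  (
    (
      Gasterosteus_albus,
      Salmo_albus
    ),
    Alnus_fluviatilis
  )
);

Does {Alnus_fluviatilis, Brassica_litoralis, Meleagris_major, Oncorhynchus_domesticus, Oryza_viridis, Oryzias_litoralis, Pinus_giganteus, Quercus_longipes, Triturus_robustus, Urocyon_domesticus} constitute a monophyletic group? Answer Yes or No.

No

The MRCA of the listed taxa is the root, so the smallest clade containing them is the whole tree.
That clade also contains Gasterosteus_albus, Salmo_albus, Triticum_maculatus, which are not in the proposed group, so the group is not monophyletic.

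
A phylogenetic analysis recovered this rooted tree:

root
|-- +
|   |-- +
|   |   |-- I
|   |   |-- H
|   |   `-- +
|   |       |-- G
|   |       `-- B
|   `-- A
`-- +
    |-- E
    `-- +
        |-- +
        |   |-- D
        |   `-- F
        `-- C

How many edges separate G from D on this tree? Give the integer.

8

The MRCA of G and D is the root of the tree.
From G up to that node: 4 branches. From D up to the same node: 4 branches. Total: 4 + 4 = 8.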